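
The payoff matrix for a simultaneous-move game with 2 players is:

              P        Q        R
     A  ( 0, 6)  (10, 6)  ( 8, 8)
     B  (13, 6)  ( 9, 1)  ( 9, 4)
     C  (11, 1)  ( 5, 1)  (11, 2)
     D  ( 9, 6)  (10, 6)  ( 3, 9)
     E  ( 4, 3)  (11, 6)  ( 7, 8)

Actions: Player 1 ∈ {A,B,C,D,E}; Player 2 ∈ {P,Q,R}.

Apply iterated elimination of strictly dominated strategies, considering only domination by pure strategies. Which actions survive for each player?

P2 drop Q (R beats it: A:8>6 B:4>1 C:2>1 D:9>6 E:8>6)
P1 drop A (B beats it: P:13>0 R:9>8)
P1 drop D (B beats it: P:13>9 R:9>3)
P1 drop E (B beats it: P:13>4 R:9>7)
P1→{B,C} P2→{P,R}

Remaining: P1:{B,C} P2:{P,R}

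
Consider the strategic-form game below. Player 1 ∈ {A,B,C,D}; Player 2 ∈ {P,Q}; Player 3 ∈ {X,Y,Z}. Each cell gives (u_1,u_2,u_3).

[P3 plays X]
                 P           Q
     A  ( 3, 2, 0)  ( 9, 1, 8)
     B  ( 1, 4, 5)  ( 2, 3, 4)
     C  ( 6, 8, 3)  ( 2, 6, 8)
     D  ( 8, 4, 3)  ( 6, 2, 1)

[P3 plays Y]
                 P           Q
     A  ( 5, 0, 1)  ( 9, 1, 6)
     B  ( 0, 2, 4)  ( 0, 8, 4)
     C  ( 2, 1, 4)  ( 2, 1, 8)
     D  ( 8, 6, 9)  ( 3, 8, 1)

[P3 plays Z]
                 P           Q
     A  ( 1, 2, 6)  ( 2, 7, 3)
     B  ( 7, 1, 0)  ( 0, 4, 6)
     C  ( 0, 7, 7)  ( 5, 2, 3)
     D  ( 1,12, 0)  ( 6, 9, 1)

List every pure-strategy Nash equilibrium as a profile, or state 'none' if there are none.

(A,P,X): not NE [P1→D gives 8>3; P3→Z gives 6>0]
(A,P,Y): not NE [P1→D gives 8>5; P2→Q gives 1>0; P3→Z gives 6>1]
(A,P,Z): not NE [P1→B gives 7>1; P2→Q gives 7>2]
(A,Q,X): not NE [P2→P gives 2>1]
(A,Q,Y): not NE [P3→X gives 8>6]
(A,Q,Z): not NE [P1→D gives 6>2; P3→X gives 8>3]
(B,P,X): not NE [P1→D gives 8>1]
(B,P,Y): not NE [P1→D gives 8>0; P2→Q gives 8>2; P3→X gives 5>4]
(B,P,Z): not NE [P2→Q gives 4>1; P3→X gives 5>0]
(B,Q,X): not NE [P1→A gives 9>2; P2→P gives 4>3; P3→Z gives 6>4]
(B,Q,Y): not NE [P1→A gives 9>0; P3→Z gives 6>4]
(B,Q,Z): not NE [P1→D gives 6>0]
(C,P,X): not NE [P1→D gives 8>6; P3→Z gives 7>3]
(C,P,Y): not NE [P1→D gives 8>2; P3→Z gives 7>4]
(C,P,Z): not NE [P1→B gives 7>0]
(C,Q,X): not NE [P1→A gives 9>2; P2→P gives 8>6]
(C,Q,Y): not NE [P1→A gives 9>2]
(C,Q,Z): not NE [P1→D gives 6>5; P2→P gives 7>2; P3→Y gives 8>3]
(D,P,X): not NE [P3→Y gives 9>3]
(D,P,Y): not NE [P2→Q gives 8>6]
(D,P,Z): not NE [P1→B gives 7>1; P3→Y gives 9>0]
(D,Q,X): not NE [P1→A gives 9>6; P2→P gives 4>2]
(D,Q,Y): not NE [P1→A gives 9>3]
(D,Q,Z): not NE [P2→P gives 12>9]

No pure NE.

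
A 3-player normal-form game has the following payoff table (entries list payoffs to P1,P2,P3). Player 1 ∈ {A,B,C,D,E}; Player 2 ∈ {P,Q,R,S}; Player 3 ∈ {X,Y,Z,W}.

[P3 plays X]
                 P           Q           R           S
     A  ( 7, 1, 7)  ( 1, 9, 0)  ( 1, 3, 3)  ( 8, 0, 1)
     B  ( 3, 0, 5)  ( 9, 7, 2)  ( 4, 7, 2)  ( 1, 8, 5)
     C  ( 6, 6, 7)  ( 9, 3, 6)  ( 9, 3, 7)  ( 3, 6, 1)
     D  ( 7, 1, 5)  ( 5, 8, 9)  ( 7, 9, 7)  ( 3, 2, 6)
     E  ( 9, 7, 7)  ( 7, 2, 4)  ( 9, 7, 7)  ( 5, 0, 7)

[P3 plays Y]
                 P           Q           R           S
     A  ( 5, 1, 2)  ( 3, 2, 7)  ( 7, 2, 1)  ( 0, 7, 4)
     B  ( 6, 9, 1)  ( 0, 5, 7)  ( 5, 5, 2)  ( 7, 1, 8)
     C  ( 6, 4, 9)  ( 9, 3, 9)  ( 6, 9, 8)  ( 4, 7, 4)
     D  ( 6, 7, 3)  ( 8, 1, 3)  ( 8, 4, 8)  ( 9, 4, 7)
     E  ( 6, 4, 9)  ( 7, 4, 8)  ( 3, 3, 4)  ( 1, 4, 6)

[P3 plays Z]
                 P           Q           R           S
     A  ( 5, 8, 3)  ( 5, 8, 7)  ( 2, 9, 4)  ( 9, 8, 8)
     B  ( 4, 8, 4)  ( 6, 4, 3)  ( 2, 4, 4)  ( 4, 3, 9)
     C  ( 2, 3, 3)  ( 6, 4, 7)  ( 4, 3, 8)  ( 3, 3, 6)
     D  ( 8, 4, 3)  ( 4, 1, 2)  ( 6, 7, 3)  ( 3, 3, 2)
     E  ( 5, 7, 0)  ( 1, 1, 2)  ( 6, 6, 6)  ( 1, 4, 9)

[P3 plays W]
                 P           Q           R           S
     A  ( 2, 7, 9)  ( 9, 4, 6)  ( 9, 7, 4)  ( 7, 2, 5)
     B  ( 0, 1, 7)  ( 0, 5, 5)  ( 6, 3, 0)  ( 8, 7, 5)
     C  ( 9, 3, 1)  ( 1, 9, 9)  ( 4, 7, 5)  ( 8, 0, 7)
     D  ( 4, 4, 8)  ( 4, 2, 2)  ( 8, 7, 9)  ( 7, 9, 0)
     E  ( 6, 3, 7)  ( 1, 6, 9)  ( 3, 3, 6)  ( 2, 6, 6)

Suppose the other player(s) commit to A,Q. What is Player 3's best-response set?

u_3(X vs A,Q) = 0
u_3(Y vs A,Q) = 7
u_3(Z vs A,Q) = 7
u_3(W vs A,Q) = 6
max payoff 7 at {Y,Z}

P3 best: {Y,Z}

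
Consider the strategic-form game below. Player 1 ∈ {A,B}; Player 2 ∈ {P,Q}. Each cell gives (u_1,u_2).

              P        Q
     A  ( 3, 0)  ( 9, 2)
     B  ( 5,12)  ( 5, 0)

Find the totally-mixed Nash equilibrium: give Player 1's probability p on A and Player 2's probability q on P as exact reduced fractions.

p=6/7, q=2/3

P1 indiff ⇒ q·3+(1-q)·9 = q·5+(1-q)·5 ⇒ q(-2) = (1-q)(-4) ⇒ q = 2/3
P2 indiff ⇒ p·0+(1-p)·12 = p·2+(1-p)·0 ⇒ p(-2) = (1-p)(-12) ⇒ p = 6/7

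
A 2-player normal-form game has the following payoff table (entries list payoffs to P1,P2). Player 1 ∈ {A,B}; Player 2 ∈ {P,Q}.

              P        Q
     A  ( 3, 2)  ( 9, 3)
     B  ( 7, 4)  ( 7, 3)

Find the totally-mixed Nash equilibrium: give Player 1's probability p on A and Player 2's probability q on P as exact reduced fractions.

p=1/2, q=1/3

P1 indiff ⇒ q·3+(1-q)·9 = q·7+(1-q)·7 ⇒ q(-4) = (1-q)(-2) ⇒ q = 1/3
P2 indiff ⇒ p·2+(1-p)·4 = p·3+(1-p)·3 ⇒ p(-1) = (1-p)(-1) ⇒ p = 1/2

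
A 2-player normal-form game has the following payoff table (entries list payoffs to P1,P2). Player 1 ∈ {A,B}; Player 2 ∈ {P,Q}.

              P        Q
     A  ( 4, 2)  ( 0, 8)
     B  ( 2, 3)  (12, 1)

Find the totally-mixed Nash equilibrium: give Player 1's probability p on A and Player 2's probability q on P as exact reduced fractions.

p=1/4, q=6/7

P1 indiff ⇒ q·4+(1-q)·0 = q·2+(1-q)·12 ⇒ q(2) = (1-q)(12) ⇒ q = 6/7
P2 indiff ⇒ p·2+(1-p)·3 = p·8+(1-p)·1 ⇒ p(-6) = (1-p)(-2) ⇒ p = 1/4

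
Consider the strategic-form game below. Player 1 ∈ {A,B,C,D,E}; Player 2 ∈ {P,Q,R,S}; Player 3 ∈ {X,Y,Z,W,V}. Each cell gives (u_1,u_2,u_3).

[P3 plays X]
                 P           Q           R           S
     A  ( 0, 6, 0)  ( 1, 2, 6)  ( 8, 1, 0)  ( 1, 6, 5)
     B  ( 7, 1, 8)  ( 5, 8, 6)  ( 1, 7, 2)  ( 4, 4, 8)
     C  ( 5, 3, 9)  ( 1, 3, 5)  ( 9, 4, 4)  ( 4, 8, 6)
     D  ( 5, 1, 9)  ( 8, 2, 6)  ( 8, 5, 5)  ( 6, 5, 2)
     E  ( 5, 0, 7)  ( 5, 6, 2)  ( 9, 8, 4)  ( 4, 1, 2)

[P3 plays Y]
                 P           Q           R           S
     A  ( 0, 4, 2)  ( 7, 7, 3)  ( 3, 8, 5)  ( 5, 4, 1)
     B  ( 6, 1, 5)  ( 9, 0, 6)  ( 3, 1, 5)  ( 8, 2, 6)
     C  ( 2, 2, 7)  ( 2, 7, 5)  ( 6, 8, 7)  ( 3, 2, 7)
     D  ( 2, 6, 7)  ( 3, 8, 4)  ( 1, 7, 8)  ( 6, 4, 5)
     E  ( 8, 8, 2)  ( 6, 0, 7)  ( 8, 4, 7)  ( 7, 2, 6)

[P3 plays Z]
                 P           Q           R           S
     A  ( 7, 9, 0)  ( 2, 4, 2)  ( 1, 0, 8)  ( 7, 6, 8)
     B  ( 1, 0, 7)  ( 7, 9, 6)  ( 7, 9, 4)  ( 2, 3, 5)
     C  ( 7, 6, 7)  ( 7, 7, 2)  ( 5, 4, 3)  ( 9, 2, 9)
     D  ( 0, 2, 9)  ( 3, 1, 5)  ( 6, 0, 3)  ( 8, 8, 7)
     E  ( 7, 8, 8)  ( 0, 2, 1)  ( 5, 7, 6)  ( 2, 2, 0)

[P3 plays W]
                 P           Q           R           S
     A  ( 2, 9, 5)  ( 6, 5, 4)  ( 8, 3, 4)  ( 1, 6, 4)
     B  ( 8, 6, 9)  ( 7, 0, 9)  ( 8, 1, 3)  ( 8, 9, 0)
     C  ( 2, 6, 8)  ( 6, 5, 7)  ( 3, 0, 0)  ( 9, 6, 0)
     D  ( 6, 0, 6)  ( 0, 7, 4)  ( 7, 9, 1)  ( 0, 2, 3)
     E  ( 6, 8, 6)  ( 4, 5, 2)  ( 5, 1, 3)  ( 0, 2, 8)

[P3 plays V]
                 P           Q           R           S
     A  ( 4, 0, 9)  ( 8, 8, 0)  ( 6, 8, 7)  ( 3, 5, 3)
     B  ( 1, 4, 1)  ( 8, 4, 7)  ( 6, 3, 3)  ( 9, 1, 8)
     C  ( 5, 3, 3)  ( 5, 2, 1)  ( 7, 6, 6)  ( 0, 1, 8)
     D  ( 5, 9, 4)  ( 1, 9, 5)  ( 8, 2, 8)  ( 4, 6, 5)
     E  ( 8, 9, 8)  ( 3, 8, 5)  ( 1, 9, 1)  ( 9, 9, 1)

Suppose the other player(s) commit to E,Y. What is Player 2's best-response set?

argmax u_2 = {P}

u_2(P vs E,Y) = 8
u_2(Q vs E,Y) = 0
u_2(R vs E,Y) = 4
u_2(S vs E,Y) = 2
max payoff 8 at {P}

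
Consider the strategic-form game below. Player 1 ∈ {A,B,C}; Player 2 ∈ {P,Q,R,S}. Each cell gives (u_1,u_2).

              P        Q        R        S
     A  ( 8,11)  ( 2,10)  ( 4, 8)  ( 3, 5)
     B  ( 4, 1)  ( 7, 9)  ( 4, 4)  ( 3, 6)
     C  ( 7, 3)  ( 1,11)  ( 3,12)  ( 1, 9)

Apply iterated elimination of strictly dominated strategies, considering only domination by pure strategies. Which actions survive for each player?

P1 drop C (A beats it: P:8>7 Q:2>1 R:4>3 S:3>1)
P2 drop R (Q beats it: A:10>8 B:9>4)
P2 drop S (Q beats it: A:10>5 B:9>6)
P1→{A,B} P2→{P,Q}

IESDS → P1:{A,B} P2:{P,Q}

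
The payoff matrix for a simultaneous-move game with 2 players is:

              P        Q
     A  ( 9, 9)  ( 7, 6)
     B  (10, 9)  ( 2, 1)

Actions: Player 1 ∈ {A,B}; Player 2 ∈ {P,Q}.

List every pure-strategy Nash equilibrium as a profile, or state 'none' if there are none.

(A,P): not NE [P1→B gives 10>9]
(A,Q): not NE [P2→P gives 9>6]
(B,P): NE
(B,Q): not NE [P1→A gives 7>2; P2→P gives 9>1]

Nash profiles: (B,P)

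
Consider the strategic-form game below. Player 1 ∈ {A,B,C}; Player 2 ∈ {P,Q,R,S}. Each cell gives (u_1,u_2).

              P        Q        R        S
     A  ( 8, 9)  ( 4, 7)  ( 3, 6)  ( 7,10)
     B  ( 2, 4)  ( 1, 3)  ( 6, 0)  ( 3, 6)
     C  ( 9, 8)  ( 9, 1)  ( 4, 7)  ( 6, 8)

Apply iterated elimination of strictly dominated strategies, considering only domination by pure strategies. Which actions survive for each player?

P2 drop Q (P beats it: A:9>7 B:4>3 C:8>1)
P2 drop R (P beats it: A:9>6 B:4>0 C:8>7)
P1 drop B (A beats it: P:8>2 S:7>3)
P1→{A,C} P2→{P,S}

Survivors P1:{A,C} P2:{P,S}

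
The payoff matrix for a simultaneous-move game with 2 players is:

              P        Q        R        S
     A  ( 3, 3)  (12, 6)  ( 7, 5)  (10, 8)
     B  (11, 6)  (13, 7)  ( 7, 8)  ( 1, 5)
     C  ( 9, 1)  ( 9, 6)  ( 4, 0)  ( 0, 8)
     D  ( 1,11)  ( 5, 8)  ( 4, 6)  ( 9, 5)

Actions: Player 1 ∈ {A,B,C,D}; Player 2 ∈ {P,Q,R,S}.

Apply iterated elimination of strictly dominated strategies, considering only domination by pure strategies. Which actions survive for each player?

P1 drop C (B beats it: P:11>9 Q:13>9 R:7>4 S:1>0)
P1 drop D (A beats it: P:3>1 Q:12>5 R:7>4 S:10>9)
P2 drop P (Q beats it: A:6>3 B:7>6)
P1→{A,B} P2→{Q,R,S}

IESDS → P1:{A,B} P2:{Q,R,S}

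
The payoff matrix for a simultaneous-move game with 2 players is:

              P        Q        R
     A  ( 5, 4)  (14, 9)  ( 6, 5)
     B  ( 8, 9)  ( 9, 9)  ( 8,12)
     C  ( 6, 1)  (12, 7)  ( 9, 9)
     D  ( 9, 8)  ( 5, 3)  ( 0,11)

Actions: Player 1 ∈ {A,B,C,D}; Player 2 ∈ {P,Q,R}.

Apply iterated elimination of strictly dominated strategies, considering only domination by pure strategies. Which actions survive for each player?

P2 drop P (R beats it: A:5>4 B:12>9 C:9>1 D:11>8)
P1 drop B (C beats it: Q:12>9 R:9>8)
P1 drop D (A beats it: Q:14>5 R:6>0)
P1→{A,C} P2→{Q,R}

Remaining: P1:{A,C} P2:{Q,R}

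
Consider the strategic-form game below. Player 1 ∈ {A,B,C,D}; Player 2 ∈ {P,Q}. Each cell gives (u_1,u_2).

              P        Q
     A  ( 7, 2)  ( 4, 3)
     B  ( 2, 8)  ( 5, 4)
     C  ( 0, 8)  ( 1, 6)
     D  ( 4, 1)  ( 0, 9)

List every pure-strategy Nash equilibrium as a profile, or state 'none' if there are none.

No pure NE.

(A,P): not NE [P2→Q gives 3>2]
(A,Q): not NE [P1→B gives 5>4]
(B,P): not NE [P1→A gives 7>2]
(B,Q): not NE [P2→P gives 8>4]
(C,P): not NE [P1→A gives 7>0]
(C,Q): not NE [P1→B gives 5>1; P2→P gives 8>6]
(D,P): not NE [P1→A gives 7>4; P2→Q gives 9>1]
(D,Q): not NE [P1→B gives 5>0]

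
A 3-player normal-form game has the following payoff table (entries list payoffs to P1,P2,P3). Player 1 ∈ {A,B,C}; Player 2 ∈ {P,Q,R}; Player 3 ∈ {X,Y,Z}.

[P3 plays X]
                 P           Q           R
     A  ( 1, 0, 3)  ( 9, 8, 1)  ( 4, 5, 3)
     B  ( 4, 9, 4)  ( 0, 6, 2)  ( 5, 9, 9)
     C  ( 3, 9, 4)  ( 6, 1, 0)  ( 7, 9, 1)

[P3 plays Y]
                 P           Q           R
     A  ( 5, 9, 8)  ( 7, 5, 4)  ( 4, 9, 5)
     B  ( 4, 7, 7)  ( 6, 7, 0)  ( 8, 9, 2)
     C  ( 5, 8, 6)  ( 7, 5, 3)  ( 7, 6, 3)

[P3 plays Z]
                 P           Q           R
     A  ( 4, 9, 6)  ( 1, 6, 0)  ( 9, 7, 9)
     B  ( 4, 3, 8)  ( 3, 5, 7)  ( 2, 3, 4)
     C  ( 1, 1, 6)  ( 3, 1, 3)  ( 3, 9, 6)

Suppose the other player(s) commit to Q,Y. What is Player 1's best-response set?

u_1(A vs Q,Y) = 7
u_1(B vs Q,Y) = 6
u_1(C vs Q,Y) = 7
max payoff 7 at {A,C}

BR_1 = {A,C}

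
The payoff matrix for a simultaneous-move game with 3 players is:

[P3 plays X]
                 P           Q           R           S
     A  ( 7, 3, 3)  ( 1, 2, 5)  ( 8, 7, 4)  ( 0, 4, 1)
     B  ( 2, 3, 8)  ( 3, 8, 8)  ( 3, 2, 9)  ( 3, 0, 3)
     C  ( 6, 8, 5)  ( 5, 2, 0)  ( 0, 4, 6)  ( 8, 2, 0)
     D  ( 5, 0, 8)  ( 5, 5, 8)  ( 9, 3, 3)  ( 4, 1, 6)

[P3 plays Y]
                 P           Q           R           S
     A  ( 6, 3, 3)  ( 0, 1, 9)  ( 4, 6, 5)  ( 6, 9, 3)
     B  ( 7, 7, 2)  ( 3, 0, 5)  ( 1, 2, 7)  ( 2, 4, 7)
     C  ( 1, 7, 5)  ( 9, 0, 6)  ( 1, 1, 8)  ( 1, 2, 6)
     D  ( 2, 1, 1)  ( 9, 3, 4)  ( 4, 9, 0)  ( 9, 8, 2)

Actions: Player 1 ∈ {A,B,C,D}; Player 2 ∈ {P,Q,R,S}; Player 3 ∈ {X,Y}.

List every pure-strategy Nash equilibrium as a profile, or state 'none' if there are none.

PSNE = {(D,Q,X)}

(A,P,X): not NE [P2→R gives 7>3]
(A,P,Y): not NE [P1→B gives 7>6; P2→S gives 9>3]
(A,Q,X): not NE [P1→D gives 5>1; P2→R gives 7>2; P3→Y gives 9>5]
(A,Q,Y): not NE [P1→D gives 9>0; P2→S gives 9>1]
(A,R,X): not NE [P1→D gives 9>8; P3→Y gives 5>4]
(A,R,Y): not NE [P2→S gives 9>6]
(A,S,X): not NE [P1→C gives 8>0; P2→R gives 7>4; P3→Y gives 3>1]
(A,S,Y): not NE [P1→D gives 9>6]
(B,P,X): not NE [P1→A gives 7>2; P2→Q gives 8>3]
(B,P,Y): not NE [P3→X gives 8>2]
(B,Q,X): not NE [P1→D gives 5>3]
(B,Q,Y): not NE [P1→D gives 9>3; P2→P gives 7>0; P3→X gives 8>5]
(B,R,X): not NE [P1→D gives 9>3; P2→Q gives 8>2]
(B,R,Y): not NE [P1→D gives 4>1; P2→P gives 7>2; P3→X gives 9>7]
(B,S,X): not NE [P1→C gives 8>3; P2→Q gives 8>0; P3→Y gives 7>3]
(B,S,Y): not NE [P1→D gives 9>2; P2→P gives 7>4]
(C,P,X): not NE [P1→A gives 7>6]
(C,P,Y): not NE [P1→B gives 7>1]
(C,Q,X): not NE [P2→P gives 8>2; P3→Y gives 6>0]
(C,Q,Y): not NE [P2→P gives 7>0]
(C,R,X): not NE [P1→D gives 9>0; P2→P gives 8>4; P3→Y gives 8>6]
(C,R,Y): not NE [P1→D gives 4>1; P2→P gives 7>1]
(C,S,X): not NE [P2→P gives 8>2; P3→Y gives 6>0]
(C,S,Y): not NE [P1→D gives 9>1; P2→P gives 7>2]
(D,P,X): not NE [P1→A gives 7>5; P2→Q gives 5>0]
(D,P,Y): not NE [P1→B gives 7>2; P2→R gives 9>1; P3→X gives 8>1]
(D,Q,X): NE
(D,Q,Y): not NE [P2→R gives 9>3; P3→X gives 8>4]
(D,R,X): not NE [P2→Q gives 5>3]
(D,R,Y): not NE [P3→X gives 3>0]
(D,S,X): not NE [P1→C gives 8>4; P2→Q gives 5>1]
(D,S,Y): not NE [P2→R gives 9>8; P3→X gives 6>2]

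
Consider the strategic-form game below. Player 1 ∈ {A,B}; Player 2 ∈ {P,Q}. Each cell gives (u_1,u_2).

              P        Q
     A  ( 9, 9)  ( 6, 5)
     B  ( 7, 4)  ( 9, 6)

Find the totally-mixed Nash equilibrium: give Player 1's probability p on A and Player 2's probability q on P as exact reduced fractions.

P1 indiff ⇒ q·9+(1-q)·6 = q·7+(1-q)·9 ⇒ q(2) = (1-q)(3) ⇒ q = 3/5
P2 indiff ⇒ p·9+(1-p)·4 = p·5+(1-p)·6 ⇒ p(4) = (1-p)(2) ⇒ p = 1/3

(p,q) = (1/3, 3/5)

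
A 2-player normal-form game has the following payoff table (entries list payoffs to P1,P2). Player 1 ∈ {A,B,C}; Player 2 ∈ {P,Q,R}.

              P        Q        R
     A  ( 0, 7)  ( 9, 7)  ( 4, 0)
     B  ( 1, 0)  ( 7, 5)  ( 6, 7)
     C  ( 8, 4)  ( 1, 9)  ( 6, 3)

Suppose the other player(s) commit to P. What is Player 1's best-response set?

u_1(A vs P) = 0
u_1(B vs P) = 1
u_1(C vs P) = 8
max payoff 8 at {C}

BR_1 = {C}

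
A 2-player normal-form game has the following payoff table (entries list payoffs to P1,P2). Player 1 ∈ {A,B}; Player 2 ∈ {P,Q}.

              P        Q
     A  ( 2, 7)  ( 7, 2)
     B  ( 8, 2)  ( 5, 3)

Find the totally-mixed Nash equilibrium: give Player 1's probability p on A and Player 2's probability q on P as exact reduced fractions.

P1 indiff ⇒ q·2+(1-q)·7 = q·8+(1-q)·5 ⇒ q(-6) = (1-q)(-2) ⇒ q = 1/4
P2 indiff ⇒ p·7+(1-p)·2 = p·2+(1-p)·3 ⇒ p(5) = (1-p)(1) ⇒ p = 1/6

(p,q) = (1/6, 1/4)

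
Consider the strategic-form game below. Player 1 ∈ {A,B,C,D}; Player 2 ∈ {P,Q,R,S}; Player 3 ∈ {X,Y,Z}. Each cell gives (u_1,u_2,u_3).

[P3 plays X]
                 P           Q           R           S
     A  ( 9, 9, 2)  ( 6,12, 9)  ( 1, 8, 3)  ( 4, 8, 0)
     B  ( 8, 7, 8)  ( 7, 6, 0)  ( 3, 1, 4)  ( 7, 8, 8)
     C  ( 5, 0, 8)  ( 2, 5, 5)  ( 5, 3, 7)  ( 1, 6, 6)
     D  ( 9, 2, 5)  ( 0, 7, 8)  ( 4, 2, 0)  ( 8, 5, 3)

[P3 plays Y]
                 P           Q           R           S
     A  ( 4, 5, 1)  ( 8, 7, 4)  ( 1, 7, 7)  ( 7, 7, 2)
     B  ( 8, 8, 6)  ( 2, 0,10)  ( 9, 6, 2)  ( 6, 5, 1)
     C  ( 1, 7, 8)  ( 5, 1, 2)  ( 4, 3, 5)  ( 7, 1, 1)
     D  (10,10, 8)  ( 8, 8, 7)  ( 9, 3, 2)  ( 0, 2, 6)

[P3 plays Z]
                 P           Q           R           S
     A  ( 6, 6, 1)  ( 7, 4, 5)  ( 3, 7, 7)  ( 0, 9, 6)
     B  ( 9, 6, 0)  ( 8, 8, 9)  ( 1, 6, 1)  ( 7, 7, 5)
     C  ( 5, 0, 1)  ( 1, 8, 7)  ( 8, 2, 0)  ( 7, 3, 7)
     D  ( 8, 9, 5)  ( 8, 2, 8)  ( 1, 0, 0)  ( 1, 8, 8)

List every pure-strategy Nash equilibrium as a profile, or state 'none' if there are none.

(A,P,X): not NE [P2→Q gives 12>9]
(A,P,Y): not NE [P1→D gives 10>4; P2→S gives 7>5; P3→X gives 2>1]
(A,P,Z): not NE [P1→B gives 9>6; P2→S gives 9>6; P3→X gives 2>1]
(A,Q,X): not NE [P1→B gives 7>6]
(A,Q,Y): not NE [P3→X gives 9>4]
(A,Q,Z): not NE [P1→D gives 8>7; P2→S gives 9>4; P3→X gives 9>5]
(A,R,X): not NE [P1→C gives 5>1; P2→Q gives 12>8; P3→Z gives 7>3]
(A,R,Y): not NE [P1→D gives 9>1]
(A,R,Z): not NE [P1→C gives 8>3; P2→S gives 9>7]
(A,S,X): not NE [P1→D gives 8>4; P2→Q gives 12>8; P3→Z gives 6>0]
(A,S,Y): not NE [P3→Z gives 6>2]
(A,S,Z): not NE [P1→C gives 7>0]
(B,P,X): not NE [P1→D gives 9>8; P2→S gives 8>7]
(B,P,Y): not NE [P1→D gives 10>8; P3→X gives 8>6]
(B,P,Z): not NE [P2→Q gives 8>6; P3→X gives 8>0]
(B,Q,X): not NE [P2→S gives 8>6; P3→Y gives 10>0]
(B,Q,Y): not NE [P1→D gives 8>2; P2→P gives 8>0]
(B,Q,Z): not NE [P3→Y gives 10>9]
(B,R,X): not NE [P1→C gives 5>3; P2→S gives 8>1]
(B,R,Y): not NE [P2→P gives 8>6; P3→X gives 4>2]
(B,R,Z): not NE [P1→C gives 8>1; P2→Q gives 8>6; P3→X gives 4>1]
(B,S,X): not NE [P1→D gives 8>7]
(B,S,Y): not NE [P1→C gives 7>6; P2→P gives 8>5; P3→X gives 8>1]
(B,S,Z): not NE [P2→Q gives 8>7; P3→X gives 8>5]
(C,P,X): not NE [P1→D gives 9>5; P2→S gives 6>0]
(C,P,Y): not NE [P1→D gives 10>1]
(C,P,Z): not NE [P1→B gives 9>5; P2→Q gives 8>0; P3→Y gives 8>1]
(C,Q,X): not NE [P1→B gives 7>2; P2→S gives 6>5; P3→Z gives 7>5]
(C,Q,Y): not NE [P1→D gives 8>5; P2→P gives 7>1; P3→Z gives 7>2]
(C,Q,Z): not NE [P1→D gives 8>1]
(C,R,X): not NE [P2→S gives 6>3]
(C,R,Y): not NE [P1→D gives 9>4; P2→P gives 7>3; P3→X gives 7>5]
(C,R,Z): not NE [P2→Q gives 8>2; P3→X gives 7>0]
(C,S,X): not NE [P1→D gives 8>1; P3→Z gives 7>6]
(C,S,Y): not NE [P2→P gives 7>1; P3→Z gives 7>1]
(C,S,Z): not NE [P2→Q gives 8>3]
(D,P,X): not NE [P2→Q gives 7>2; P3→Y gives 8>5]
(D,P,Y): NE
(D,P,Z): not NE [P1→B gives 9>8; P3→Y gives 8>5]
(D,Q,X): not NE [P1→B gives 7>0]
(D,Q,Y): not NE [P2→P gives 10>8; P3→Z gives 8>7]
(D,Q,Z): not NE [P2→P gives 9>2]
(D,R,X): not NE [P1→C gives 5>4; P2→Q gives 7>2; P3→Y gives 2>0]
(D,R,Y): not NE [P2→P gives 10>3]
(D,R,Z): not NE [P1→C gives 8>1; P2→P gives 9>0; P3→Y gives 2>0]
(D,S,X): not NE [P2→Q gives 7>5; P3→Z gives 8>3]
(D,S,Y): not NE [P1→C gives 7>0; P2→P gives 10>2; P3→Z gives 8>6]
(D,S,Z): not NE [P1→C gives 7>1; P2→P gives 9>8]

Nash profiles: (D,P,Y)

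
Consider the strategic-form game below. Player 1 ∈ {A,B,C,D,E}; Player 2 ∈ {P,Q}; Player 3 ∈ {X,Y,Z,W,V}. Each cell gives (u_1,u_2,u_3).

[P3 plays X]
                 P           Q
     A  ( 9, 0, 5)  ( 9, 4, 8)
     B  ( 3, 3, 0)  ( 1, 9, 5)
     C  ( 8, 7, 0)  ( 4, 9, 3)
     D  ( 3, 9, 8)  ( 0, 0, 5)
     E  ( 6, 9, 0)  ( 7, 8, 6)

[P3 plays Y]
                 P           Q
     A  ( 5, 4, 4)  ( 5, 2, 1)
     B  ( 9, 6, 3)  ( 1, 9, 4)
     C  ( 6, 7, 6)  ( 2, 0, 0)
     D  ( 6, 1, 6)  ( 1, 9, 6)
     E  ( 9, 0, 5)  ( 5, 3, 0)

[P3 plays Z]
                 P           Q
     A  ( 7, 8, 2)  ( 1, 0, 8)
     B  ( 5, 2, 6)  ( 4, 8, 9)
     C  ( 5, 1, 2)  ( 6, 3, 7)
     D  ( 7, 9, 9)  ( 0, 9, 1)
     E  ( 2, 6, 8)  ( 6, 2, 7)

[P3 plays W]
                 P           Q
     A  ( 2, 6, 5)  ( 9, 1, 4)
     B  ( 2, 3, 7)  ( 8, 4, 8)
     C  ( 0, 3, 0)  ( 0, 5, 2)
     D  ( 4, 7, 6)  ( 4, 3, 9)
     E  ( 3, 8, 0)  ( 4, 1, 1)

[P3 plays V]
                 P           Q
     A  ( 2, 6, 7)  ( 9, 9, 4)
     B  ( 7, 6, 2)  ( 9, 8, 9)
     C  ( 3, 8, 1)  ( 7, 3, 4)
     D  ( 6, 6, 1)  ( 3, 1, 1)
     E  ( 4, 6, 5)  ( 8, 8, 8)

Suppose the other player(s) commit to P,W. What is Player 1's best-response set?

u_1(A vs P,W) = 2
u_1(B vs P,W) = 2
u_1(C vs P,W) = 0
u_1(D vs P,W) = 4
u_1(E vs P,W) = 3
max payoff 4 at {D}

argmax u_1 = {D}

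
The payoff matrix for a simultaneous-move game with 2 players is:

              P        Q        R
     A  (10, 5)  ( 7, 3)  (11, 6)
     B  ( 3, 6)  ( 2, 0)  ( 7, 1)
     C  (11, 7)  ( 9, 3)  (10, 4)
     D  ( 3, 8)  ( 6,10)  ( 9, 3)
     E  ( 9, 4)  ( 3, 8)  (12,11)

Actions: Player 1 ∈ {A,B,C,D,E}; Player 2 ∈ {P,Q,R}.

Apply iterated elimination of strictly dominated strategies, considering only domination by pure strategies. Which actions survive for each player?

IESDS → P1:{A,C,E} P2:{P,R}

P1 drop B (A beats it: P:10>3 Q:7>2 R:11>7)
P1 drop D (A beats it: P:10>3 Q:7>6 R:11>9)
P2 drop Q (R beats it: A:6>3 C:4>3 E:11>8)
P1→{A,C,E} P2→{P,R}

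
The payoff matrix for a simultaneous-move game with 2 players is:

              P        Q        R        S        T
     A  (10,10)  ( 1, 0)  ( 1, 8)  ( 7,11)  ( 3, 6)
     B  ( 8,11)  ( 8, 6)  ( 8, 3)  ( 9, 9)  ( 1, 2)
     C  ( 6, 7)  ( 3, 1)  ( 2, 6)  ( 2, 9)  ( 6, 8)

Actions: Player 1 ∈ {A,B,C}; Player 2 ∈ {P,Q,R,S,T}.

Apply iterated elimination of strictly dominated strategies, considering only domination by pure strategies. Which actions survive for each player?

P2 drop Q (P beats it: A:10>0 B:11>6 C:7>1)
P2 drop R (P beats it: A:10>8 B:11>3 C:7>6)
P2 drop T (S beats it: A:11>6 B:9>2 C:9>8)
P1 drop C (A beats it: P:10>6 S:7>2)
P1→{A,B} P2→{P,S}

IESDS → P1:{A,B} P2:{P,S}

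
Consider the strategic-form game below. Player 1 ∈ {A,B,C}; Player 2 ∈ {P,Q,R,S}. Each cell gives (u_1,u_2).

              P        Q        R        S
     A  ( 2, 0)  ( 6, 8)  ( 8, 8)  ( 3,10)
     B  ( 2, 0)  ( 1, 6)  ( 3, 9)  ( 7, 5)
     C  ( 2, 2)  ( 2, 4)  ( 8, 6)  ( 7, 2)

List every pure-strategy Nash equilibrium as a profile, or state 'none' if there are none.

(A,P): not NE [P2→S gives 10>0]
(A,Q): not NE [P2→S gives 10>8]
(A,R): not NE [P2→S gives 10>8]
(A,S): not NE [P1→C gives 7>3]
(B,P): not NE [P2→R gives 9>0]
(B,Q): not NE [P1→A gives 6>1; P2→R gives 9>6]
(B,R): not NE [P1→C gives 8>3]
(B,S): not NE [P2→R gives 9>5]
(C,P): not NE [P2→R gives 6>2]
(C,Q): not NE [P1→A gives 6>2; P2→R gives 6>4]
(C,R): NE
(C,S): not NE [P2→R gives 6>2]

Nash profiles: (C,R)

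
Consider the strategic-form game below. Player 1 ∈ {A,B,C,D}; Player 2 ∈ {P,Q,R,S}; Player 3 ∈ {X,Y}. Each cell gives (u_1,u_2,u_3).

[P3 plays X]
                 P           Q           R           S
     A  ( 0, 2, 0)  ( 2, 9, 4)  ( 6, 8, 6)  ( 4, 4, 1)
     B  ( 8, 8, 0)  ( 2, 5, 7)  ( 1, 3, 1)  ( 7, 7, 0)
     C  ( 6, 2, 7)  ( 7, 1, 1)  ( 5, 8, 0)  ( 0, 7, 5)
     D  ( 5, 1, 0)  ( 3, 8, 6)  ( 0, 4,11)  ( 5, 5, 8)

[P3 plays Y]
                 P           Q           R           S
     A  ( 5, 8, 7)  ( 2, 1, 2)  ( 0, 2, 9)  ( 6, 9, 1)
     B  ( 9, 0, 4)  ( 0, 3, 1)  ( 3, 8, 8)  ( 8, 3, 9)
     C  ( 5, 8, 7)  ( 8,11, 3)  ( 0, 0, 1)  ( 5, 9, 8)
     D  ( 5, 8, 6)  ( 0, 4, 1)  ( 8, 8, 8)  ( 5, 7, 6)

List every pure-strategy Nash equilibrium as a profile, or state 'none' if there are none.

(A,P,X): not NE [P1→B gives 8>0; P2→Q gives 9>2; P3→Y gives 7>0]
(A,P,Y): not NE [P1→B gives 9>5; P2→S gives 9>8]
(A,Q,X): not NE [P1→C gives 7>2]
(A,Q,Y): not NE [P1→C gives 8>2; P2→S gives 9>1; P3→X gives 4>2]
(A,R,X): not NE [P2→Q gives 9>8; P3→Y gives 9>6]
(A,R,Y): not NE [P1→D gives 8>0; P2→S gives 9>2]
(A,S,X): not NE [P1→B gives 7>4; P2→Q gives 9>4]
(A,S,Y): not NE [P1→B gives 8>6]
(B,P,X): not NE [P3→Y gives 4>0]
(B,P,Y): not NE [P2→R gives 8>0]
(B,Q,X): not NE [P1→C gives 7>2; P2→P gives 8>5]
(B,Q,Y): not NE [P1→C gives 8>0; P2→R gives 8>3; P3→X gives 7>1]
(B,R,X): not NE [P1→A gives 6>1; P2→P gives 8>3; P3→Y gives 8>1]
(B,R,Y): not NE [P1→D gives 8>3]
(B,S,X): not NE [P2→P gives 8>7; P3→Y gives 9>0]
(B,S,Y): not NE [P2→R gives 8>3]
(C,P,X): not NE [P1→B gives 8>6; P2→R gives 8>2]
(C,P,Y): not NE [P1→B gives 9>5; P2→Q gives 11>8]
(C,Q,X): not NE [P2→R gives 8>1; P3→Y gives 3>1]
(C,Q,Y): NE
(C,R,X): not NE [P1→A gives 6>5; P3→Y gives 1>0]
(C,R,Y): not NE [P1→D gives 8>0; P2→Q gives 11>0]
(C,S,X): not NE [P1→B gives 7>0; P2→R gives 8>7; P3→Y gives 8>5]
(C,S,Y): not NE [P1→B gives 8>5; P2→Q gives 11>9]
(D,P,X): not NE [P1→B gives 8>5; P2→Q gives 8>1; P3→Y gives 6>0]
(D,P,Y): not NE [P1→B gives 9>5]
(D,Q,X): not NE [P1→C gives 7>3]
(D,Q,Y): not NE [P1→C gives 8>0; P2→R gives 8>4; P3→X gives 6>1]
(D,R,X): not NE [P1→A gives 6>0; P2→Q gives 8>4]
(D,R,Y): not NE [P3→X gives 11>8]
(D,S,X): not NE [P1→B gives 7>5; P2→Q gives 8>5]
(D,S,Y): not NE [P1→B gives 8>5; P2→R gives 8>7; P3→X gives 8>6]

Nash profiles: (C,Q,Y)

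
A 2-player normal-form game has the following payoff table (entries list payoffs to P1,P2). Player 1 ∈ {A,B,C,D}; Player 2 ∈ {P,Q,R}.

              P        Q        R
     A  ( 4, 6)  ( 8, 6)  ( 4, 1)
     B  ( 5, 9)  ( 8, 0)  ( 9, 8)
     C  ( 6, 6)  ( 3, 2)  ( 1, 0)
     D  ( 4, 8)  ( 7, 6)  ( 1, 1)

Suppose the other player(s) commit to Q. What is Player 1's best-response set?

P1 best: {A,B}

u_1(A vs Q) = 8
u_1(B vs Q) = 8
u_1(C vs Q) = 3
u_1(D vs Q) = 7
max payoff 8 at {A,B}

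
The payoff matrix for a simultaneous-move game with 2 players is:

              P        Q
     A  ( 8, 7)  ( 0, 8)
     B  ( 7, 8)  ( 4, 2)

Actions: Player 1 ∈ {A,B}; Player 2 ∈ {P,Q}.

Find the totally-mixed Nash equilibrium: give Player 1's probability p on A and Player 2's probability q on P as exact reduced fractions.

P1 mixes 6/7 on A; P2 mixes 4/5 on P

P1 indiff ⇒ q·8+(1-q)·0 = q·7+(1-q)·4 ⇒ q(1) = (1-q)(4) ⇒ q = 4/5
P2 indiff ⇒ p·7+(1-p)·8 = p·8+(1-p)·2 ⇒ p(-1) = (1-p)(-6) ⇒ p = 6/7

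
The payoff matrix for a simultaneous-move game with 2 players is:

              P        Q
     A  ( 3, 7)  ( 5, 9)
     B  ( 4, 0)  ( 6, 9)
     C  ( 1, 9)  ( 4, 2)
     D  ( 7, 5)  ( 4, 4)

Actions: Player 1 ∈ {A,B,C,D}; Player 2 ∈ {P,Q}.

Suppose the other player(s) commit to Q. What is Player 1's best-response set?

u_1(A vs Q) = 5
u_1(B vs Q) = 6
u_1(C vs Q) = 4
u_1(D vs Q) = 4
max payoff 6 at {B}

BR_1 = {B}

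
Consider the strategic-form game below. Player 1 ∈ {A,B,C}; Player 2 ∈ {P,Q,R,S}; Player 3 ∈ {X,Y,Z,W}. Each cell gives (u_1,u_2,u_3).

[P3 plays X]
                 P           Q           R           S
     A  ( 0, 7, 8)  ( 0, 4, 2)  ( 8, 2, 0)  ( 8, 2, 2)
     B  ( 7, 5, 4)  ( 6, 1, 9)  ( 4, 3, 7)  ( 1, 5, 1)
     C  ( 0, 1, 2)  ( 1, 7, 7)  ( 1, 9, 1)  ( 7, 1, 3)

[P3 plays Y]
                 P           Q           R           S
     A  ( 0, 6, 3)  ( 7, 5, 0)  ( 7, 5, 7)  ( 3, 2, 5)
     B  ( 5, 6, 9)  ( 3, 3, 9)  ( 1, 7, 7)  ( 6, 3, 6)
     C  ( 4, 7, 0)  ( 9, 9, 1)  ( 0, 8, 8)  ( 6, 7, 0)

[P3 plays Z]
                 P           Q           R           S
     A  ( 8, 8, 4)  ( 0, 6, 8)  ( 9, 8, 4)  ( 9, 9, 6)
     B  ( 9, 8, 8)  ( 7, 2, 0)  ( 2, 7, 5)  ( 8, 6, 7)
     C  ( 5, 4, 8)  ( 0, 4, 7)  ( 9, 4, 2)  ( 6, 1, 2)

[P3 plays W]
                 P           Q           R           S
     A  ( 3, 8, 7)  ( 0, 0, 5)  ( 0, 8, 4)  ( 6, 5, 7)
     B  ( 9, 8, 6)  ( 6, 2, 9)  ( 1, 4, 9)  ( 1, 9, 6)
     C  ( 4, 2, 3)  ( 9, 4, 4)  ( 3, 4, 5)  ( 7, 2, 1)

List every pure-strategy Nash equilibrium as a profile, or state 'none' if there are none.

(A,P,X): not NE [P1→B gives 7>0]
(A,P,Y): not NE [P1→B gives 5>0; P3→X gives 8>3]
(A,P,Z): not NE [P1→B gives 9>8; P2→S gives 9>8; P3→X gives 8>4]
(A,P,W): not NE [P1→B gives 9>3; P3→X gives 8>7]
(A,Q,X): not NE [P1→B gives 6>0; P2→P gives 7>4; P3→Z gives 8>2]
(A,Q,Y): not NE [P1→C gives 9>7; P2→P gives 6>5; P3→Z gives 8>0]
(A,Q,Z): not NE [P1→B gives 7>0; P2→S gives 9>6]
(A,Q,W): not NE [P1→C gives 9>0; P2→R gives 8>0; P3→Z gives 8>5]
(A,R,X): not NE [P2→P gives 7>2; P3→Y gives 7>0]
(A,R,Y): not NE [P2→P gives 6>5]
(A,R,Z): not NE [P2→S gives 9>8; P3→Y gives 7>4]
(A,R,W): not NE [P1→C gives 3>0; P3→Y gives 7>4]
(A,S,X): not NE [P2→P gives 7>2; P3→W gives 7>2]
(A,S,Y): not NE [P1→C gives 6>3; P2→P gives 6>2; P3→W gives 7>5]
(A,S,Z): not NE [P3→W gives 7>6]
(A,S,W): not NE [P1→C gives 7>6; P2→R gives 8>5]
(B,P,X): not NE [P3→Y gives 9>4]
(B,P,Y): not NE [P2→R gives 7>6]
(B,P,Z): not NE [P3→Y gives 9>8]
(B,P,W): not NE [P2→S gives 9>8; P3→Y gives 9>6]
(B,Q,X): not NE [P2→S gives 5>1]
(B,Q,Y): not NE [P1→C gives 9>3; P2→R gives 7>3]
(B,Q,Z): not NE [P2→P gives 8>2; P3→W gives 9>0]
(B,Q,W): not NE [P1→C gives 9>6; P2→S gives 9>2]
(B,R,X): not NE [P1→A gives 8>4; P2→S gives 5>3; P3→W gives 9>7]
(B,R,Y): not NE [P1→A gives 7>1; P3→W gives 9>7]
(B,R,Z): not NE [P1→C gives 9>2; P2→P gives 8>7; P3→W gives 9>5]
(B,R,W): not NE [P1→C gives 3>1; P2→S gives 9>4]
(B,S,X): not NE [P1→A gives 8>1; P3→Z gives 7>1]
(B,S,Y): not NE [P2→R gives 7>3; P3→Z gives 7>6]
(B,S,Z): not NE [P1→A gives 9>8; P2→P gives 8>6]
(B,S,W): not NE [P1→C gives 7>1; P3→Z gives 7>6]
(C,P,X): not NE [P1→B gives 7>0; P2→R gives 9>1; P3→Z gives 8>2]
(C,P,Y): not NE [P1→B gives 5>4; P2→Q gives 9>7; P3→Z gives 8>0]
(C,P,Z): not NE [P1→B gives 9>5]
(C,P,W): not NE [P1→B gives 9>4; P2→R gives 4>2; P3→Z gives 8>3]
(C,Q,X): not NE [P1→B gives 6>1; P2→R gives 9>7]
(C,Q,Y): not NE [P3→Z gives 7>1]
(C,Q,Z): not NE [P1→B gives 7>0]
(C,Q,W): not NE [P3→Z gives 7>4]
(C,R,X): not NE [P1→A gives 8>1; P3→Y gives 8>1]
(C,R,Y): not NE [P1→A gives 7>0; P2→Q gives 9>8]
(C,R,Z): not NE [P3→Y gives 8>2]
(C,R,W): not NE [P3→Y gives 8>5]
(C,S,X): not NE [P1→A gives 8>7; P2→R gives 9>1]
(C,S,Y): not NE [P2→Q gives 9>7; P3→X gives 3>0]
(C,S,Z): not NE [P1→A gives 9>6; P2→R gives 4>1; P3→X gives 3>2]
(C,S,W): not NE [P2→R gives 4>2; P3→X gives 3>1]

No pure NE.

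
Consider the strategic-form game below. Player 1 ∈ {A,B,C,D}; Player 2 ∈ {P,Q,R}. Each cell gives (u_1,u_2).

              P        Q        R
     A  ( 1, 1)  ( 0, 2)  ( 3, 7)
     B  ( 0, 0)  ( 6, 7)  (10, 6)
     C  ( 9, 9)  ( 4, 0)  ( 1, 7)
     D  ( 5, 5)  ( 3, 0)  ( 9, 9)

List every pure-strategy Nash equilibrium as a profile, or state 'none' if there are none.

(A,P): not NE [P1→C gives 9>1; P2→R gives 7>1]
(A,Q): not NE [P1→B gives 6>0; P2→R gives 7>2]
(A,R): not NE [P1→B gives 10>3]
(B,P): not NE [P1→C gives 9>0; P2→Q gives 7>0]
(B,Q): NE
(B,R): not NE [P2→Q gives 7>6]
(C,P): NE
(C,Q): not NE [P1→B gives 6>4; P2→P gives 9>0]
(C,R): not NE [P1→B gives 10>1; P2→P gives 9>7]
(D,P): not NE [P1→C gives 9>5; P2→R gives 9>5]
(D,Q): not NE [P1→B gives 6>3; P2→R gives 9>0]
(D,R): not NE [P1→B gives 10>9]

Nash profiles: (B,Q), (C,P)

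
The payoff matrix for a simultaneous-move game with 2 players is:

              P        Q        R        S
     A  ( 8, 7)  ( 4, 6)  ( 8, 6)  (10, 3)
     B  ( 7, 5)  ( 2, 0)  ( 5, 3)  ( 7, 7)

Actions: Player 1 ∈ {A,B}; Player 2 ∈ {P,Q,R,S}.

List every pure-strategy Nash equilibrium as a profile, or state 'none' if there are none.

PSNE = {(A,P)}

(A,P): NE
(A,Q): not NE [P2→P gives 7>6]
(A,R): not NE [P2→P gives 7>6]
(A,S): not NE [P2→P gives 7>3]
(B,P): not NE [P1→A gives 8>7; P2→S gives 7>5]
(B,Q): not NE [P1→A gives 4>2; P2→S gives 7>0]
(B,R): not NE [P1→A gives 8>5; P2→S gives 7>3]
(B,S): not NE [P1→A gives 10>7]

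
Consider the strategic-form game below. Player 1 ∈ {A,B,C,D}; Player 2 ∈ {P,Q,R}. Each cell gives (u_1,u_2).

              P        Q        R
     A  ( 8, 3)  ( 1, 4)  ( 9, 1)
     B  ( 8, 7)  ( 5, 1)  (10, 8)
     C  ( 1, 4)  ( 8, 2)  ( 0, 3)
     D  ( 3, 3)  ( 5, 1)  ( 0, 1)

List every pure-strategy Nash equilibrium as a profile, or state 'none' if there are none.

(A,P): not NE [P2→Q gives 4>3]
(A,Q): not NE [P1→C gives 8>1]
(A,R): not NE [P1→B gives 10>9; P2→Q gives 4>1]
(B,P): not NE [P2→R gives 8>7]
(B,Q): not NE [P1→C gives 8>5; P2→R gives 8>1]
(B,R): NE
(C,P): not NE [P1→B gives 8>1]
(C,Q): not NE [P2→P gives 4>2]
(C,R): not NE [P1→B gives 10>0; P2→P gives 4>3]
(D,P): not NE [P1→B gives 8>3]
(D,Q): not NE [P1→C gives 8>5; P2→P gives 3>1]
(D,R): not NE [P1→B gives 10>0; P2→P gives 3>1]

NE set: (B,R)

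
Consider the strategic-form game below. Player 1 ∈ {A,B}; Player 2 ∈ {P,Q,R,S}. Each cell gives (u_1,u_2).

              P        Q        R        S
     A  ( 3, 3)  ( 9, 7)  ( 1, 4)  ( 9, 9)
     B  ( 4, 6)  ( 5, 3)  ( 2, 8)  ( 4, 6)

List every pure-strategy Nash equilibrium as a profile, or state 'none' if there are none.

(A,P): not NE [P1→B gives 4>3; P2→S gives 9>3]
(A,Q): not NE [P2→S gives 9>7]
(A,R): not NE [P1→B gives 2>1; P2→S gives 9>4]
(A,S): NE
(B,P): not NE [P2→R gives 8>6]
(B,Q): not NE [P1→A gives 9>5; P2→R gives 8>3]
(B,R): NE
(B,S): not NE [P1→A gives 9>4; P2→R gives 8>6]

NE set: (A,S), (B,R)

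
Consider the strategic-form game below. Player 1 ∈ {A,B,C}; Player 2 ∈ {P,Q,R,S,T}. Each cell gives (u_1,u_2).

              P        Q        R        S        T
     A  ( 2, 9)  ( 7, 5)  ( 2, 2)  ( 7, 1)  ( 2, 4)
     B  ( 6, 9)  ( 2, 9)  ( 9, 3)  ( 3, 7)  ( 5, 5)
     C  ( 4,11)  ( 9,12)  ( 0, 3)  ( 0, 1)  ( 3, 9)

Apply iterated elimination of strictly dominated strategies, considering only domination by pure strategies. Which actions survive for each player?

P2 drop R (P beats it: A:9>2 B:9>3 C:11>3)
P2 drop S (P beats it: A:9>1 B:9>7 C:11>1)
P1 drop A (C beats it: P:4>2 Q:9>7 T:3>2)
P2 drop T (P beats it: B:9>5 C:11>9)
P1→{B,C} P2→{P,Q}

Remaining: P1:{B,C} P2:{P,Q}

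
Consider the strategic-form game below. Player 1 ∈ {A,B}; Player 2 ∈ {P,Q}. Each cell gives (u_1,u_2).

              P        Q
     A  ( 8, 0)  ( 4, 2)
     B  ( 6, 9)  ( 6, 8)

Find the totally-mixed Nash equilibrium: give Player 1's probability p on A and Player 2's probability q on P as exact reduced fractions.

P1 indiff ⇒ q·8+(1-q)·4 = q·6+(1-q)·6 ⇒ q(2) = (1-q)(2) ⇒ q = 1/2
P2 indiff ⇒ p·0+(1-p)·9 = p·2+(1-p)·8 ⇒ p(-2) = (1-p)(-1) ⇒ p = 1/3

(p,q) = (1/3, 1/2)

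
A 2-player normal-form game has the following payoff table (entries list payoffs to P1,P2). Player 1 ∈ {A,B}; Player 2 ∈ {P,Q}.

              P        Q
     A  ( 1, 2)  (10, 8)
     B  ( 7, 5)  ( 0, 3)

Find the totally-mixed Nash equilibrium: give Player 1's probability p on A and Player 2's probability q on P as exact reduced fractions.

P1 indiff ⇒ q·1+(1-q)·10 = q·7+(1-q)·0 ⇒ q(-6) = (1-q)(-10) ⇒ q = 5/8
P2 indiff ⇒ p·2+(1-p)·5 = p·8+(1-p)·3 ⇒ p(-6) = (1-p)(-2) ⇒ p = 1/4

p=1/4, q=5/8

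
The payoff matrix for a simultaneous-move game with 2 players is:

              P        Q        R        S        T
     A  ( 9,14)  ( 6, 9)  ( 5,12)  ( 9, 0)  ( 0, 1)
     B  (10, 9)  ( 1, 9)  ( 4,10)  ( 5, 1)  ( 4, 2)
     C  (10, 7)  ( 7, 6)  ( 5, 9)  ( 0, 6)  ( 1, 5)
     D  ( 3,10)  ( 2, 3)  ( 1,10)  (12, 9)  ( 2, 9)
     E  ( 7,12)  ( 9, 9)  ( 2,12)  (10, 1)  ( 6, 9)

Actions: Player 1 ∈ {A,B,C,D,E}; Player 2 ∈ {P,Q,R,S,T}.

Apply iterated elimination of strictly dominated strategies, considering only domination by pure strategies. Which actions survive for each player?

P2 drop Q (R beats it: A:12>9 B:10>9 C:9>6 D:10>3 E:12>9)
P2 drop S (P beats it: A:14>0 B:9>1 C:7>6 D:10>9 E:12>1)
P1 drop D (B beats it: P:10>3 R:4>1 T:4>2)
P2 drop T (P beats it: A:14>1 B:9>2 C:7>5 E:12>9)
P1 drop E (A beats it: P:9>7 R:5>2)
P1→{A,B,C} P2→{P,R}

IESDS → P1:{A,B,C} P2:{P,R}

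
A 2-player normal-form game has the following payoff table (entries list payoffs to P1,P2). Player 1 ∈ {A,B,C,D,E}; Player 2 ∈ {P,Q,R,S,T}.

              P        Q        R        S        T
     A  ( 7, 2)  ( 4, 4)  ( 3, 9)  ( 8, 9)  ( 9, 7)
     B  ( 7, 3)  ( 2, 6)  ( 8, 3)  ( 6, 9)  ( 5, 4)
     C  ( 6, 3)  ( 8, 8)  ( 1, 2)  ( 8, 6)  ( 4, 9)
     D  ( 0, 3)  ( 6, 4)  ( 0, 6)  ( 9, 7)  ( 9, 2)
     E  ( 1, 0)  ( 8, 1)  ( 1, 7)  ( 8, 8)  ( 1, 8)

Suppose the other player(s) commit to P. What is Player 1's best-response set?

u_1(A vs P) = 7
u_1(B vs P) = 7
u_1(C vs P) = 6
u_1(D vs P) = 0
u_1(E vs P) = 1
max payoff 7 at {A,B}

P1 best: {A,B}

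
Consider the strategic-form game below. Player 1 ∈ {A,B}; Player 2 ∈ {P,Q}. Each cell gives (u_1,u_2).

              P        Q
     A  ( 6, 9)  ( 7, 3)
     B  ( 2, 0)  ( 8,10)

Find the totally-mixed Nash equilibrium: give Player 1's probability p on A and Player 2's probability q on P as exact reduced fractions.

P1 mixes 5/8 on A; P2 mixes 1/5 on P

P1 indiff ⇒ q·6+(1-q)·7 = q·2+(1-q)·8 ⇒ q(4) = (1-q)(1) ⇒ q = 1/5
P2 indiff ⇒ p·9+(1-p)·0 = p·3+(1-p)·10 ⇒ p(6) = (1-p)(10) ⇒ p = 5/8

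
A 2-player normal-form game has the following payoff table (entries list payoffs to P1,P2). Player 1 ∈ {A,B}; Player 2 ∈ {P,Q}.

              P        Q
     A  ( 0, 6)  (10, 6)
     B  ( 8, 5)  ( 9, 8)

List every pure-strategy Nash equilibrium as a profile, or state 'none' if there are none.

(A,P): not NE [P1→B gives 8>0]
(A,Q): NE
(B,P): not NE [P2→Q gives 8>5]
(B,Q): not NE [P1→A gives 10>9]

Nash profiles: (A,Q)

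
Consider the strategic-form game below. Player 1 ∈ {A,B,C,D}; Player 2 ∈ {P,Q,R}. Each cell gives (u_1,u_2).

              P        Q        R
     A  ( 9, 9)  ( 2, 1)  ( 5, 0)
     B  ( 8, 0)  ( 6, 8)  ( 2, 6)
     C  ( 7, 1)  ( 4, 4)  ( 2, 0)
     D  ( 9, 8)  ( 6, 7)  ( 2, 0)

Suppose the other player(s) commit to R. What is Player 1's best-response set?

P1 best: {A}

u_1(A vs R) = 5
u_1(B vs R) = 2
u_1(C vs R) = 2
u_1(D vs R) = 2
max payoff 5 at {A}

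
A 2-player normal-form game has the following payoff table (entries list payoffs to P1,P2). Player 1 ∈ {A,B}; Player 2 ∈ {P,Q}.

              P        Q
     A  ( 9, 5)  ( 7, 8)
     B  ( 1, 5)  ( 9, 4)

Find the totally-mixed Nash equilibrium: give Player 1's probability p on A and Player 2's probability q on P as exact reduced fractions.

P1 indiff ⇒ q·9+(1-q)·7 = q·1+(1-q)·9 ⇒ q(8) = (1-q)(2) ⇒ q = 1/5
P2 indiff ⇒ p·5+(1-p)·5 = p·8+(1-p)·4 ⇒ p(-3) = (1-p)(-1) ⇒ p = 1/4

p=1/4, q=1/5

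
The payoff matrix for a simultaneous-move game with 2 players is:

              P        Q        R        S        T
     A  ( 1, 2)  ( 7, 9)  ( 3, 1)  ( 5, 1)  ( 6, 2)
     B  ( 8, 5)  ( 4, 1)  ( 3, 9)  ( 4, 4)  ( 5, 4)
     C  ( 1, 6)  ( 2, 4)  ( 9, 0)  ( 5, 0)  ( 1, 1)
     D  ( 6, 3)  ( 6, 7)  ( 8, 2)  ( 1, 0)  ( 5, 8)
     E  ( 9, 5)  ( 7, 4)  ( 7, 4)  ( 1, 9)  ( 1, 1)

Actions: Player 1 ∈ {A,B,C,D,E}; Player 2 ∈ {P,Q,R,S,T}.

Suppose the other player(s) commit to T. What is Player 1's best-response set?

BR_1 = {A}

u_1(A vs T) = 6
u_1(B vs T) = 5
u_1(C vs T) = 1
u_1(D vs T) = 5
u_1(E vs T) = 1
max payoff 6 at {A}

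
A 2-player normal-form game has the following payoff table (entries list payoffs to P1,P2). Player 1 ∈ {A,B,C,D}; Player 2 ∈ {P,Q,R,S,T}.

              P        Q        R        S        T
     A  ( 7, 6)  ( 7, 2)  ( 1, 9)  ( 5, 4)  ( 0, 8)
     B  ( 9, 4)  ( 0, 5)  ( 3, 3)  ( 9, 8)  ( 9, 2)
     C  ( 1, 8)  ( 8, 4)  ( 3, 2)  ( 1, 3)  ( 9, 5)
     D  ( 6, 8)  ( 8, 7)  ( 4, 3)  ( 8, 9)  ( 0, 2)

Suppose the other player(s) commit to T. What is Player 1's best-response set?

u_1(A vs T) = 0
u_1(B vs T) = 9
u_1(C vs T) = 9
u_1(D vs T) = 0
max payoff 9 at {B,C}

P1 best: {B,C}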